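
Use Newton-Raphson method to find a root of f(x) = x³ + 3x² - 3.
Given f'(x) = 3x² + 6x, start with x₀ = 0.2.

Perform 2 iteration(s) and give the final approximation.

f(x) = x³ + 3x² - 3
f'(x) = 3x² + 6x
x₀ = 0.2

Newton-Raphson formula: x_{n+1} = x_n - f(x_n)/f'(x_n)

Iteration 1:
  f(0.200000) = -2.872000
  f'(0.200000) = 1.320000
  x_1 = 0.200000 - (-2.872000)/1.320000 = 2.375758
Iteration 2:
  f(2.375758) = 27.341980
  f'(2.375758) = 31.187218
  x_2 = 2.375758 - 27.341980/31.187218 = 1.499053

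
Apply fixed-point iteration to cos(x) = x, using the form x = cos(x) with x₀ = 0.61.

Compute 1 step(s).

Equation: cos(x) = x
Fixed-point form: x = cos(x)
x₀ = 0.61

x_1 = g(0.610000) = 0.819648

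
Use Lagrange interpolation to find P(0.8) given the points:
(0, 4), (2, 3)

Lagrange interpolation formula:
P(x) = Σ yᵢ × Lᵢ(x)
where Lᵢ(x) = Π_{j≠i} (x - xⱼ)/(xᵢ - xⱼ)

L_0(0.8) = (0.8 - 2)/(0 - 2) = 0.600000
L_1(0.8) = (0.8 - 0)/(2 - 0) = 0.400000

P(0.8) = 4×L_0(0.8) + 3×L_1(0.8)
P(0.8) = 3.600000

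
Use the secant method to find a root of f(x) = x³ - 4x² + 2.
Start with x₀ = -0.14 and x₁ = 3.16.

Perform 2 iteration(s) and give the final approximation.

f(x) = x³ - 4x² + 2
x₀ = -0.14, x₁ = 3.16

Secant formula: x_{n+1} = x_n - f(x_n)(x_n - x_{n-1})/(f(x_n) - f(x_{n-1}))

Iteration 1:
  f(-0.140000) = 1.918856
  f(3.160000) = -6.387904
  x_2 = 3.160000 - (-6.387904)×(3.160000 - (-0.140000))/(-6.387904 - 1.918856)
       = 0.622298
Iteration 2:
  f(3.160000) = -6.387904
  f(0.622298) = 0.691969
  x_3 = 0.622298 - 0.691969×(0.622298 - 3.160000)/(0.691969 - (-6.387904))
       = 0.870327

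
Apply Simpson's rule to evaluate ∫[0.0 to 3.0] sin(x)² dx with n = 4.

f(x) = sin(x)²
a = 0.0, b = 3.0, n = 4
h = (b - a)/n = 0.750000

Simpson's rule: (h/3)[f(x₀) + 4f(x₁) + 2f(x₂) + ... + f(xₙ)]

x_0 = 0.0000, f(x_0) = 0.000000, coefficient = 1
x_1 = 0.7500, f(x_1) = 0.464631, coefficient = 4
x_2 = 1.5000, f(x_2) = 0.994996, coefficient = 2
x_3 = 2.2500, f(x_3) = 0.605398, coefficient = 4
x_4 = 3.0000, f(x_4) = 0.019915, coefficient = 1

I ≈ (0.750000/3) × 6.290025 = 1.572506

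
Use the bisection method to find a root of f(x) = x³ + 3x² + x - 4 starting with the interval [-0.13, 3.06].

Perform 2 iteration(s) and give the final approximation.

f(x) = x³ + 3x² + x - 4
Initial interval: [-0.13, 3.06]

Iteration 1:
  c_1 = (-0.130000 + 3.060000)/2 = 1.465000
  f(c_1) = f(1.465000) = 7.047895
  f(a) × f(c) < 0, new interval: [-0.130000, 1.465000]
Iteration 2:
  c_2 = (-0.130000 + 1.465000)/2 = 0.667500
  f(c_2) = f(0.667500) = -1.698422
  f(a) × f(c) ≥ 0, new interval: [0.667500, 1.465000]

After 2 iteration(s), the approximation is c_2 = 0.667500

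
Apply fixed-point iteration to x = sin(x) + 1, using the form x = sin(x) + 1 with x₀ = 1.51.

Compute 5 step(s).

Equation: x = sin(x) + 1
Fixed-point form: x = sin(x) + 1
x₀ = 1.51

x_1 = g(1.510000) = 1.998152
x_2 = g(1.998152) = 1.910065
x_3 = g(1.910065) = 1.942998
x_4 = g(1.942998) = 1.931529
x_5 = g(1.931529) = 1.935639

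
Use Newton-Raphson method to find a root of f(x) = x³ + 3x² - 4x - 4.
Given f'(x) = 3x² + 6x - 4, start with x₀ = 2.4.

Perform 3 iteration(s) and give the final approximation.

f(x) = x³ + 3x² - 4x - 4
f'(x) = 3x² + 6x - 4
x₀ = 2.4

Newton-Raphson formula: x_{n+1} = x_n - f(x_n)/f'(x_n)

Iteration 1:
  f(2.400000) = 17.504000
  f'(2.400000) = 27.680000
  x_1 = 2.400000 - 17.504000/27.680000 = 1.767630
Iteration 2:
  f(1.767630) = 3.826016
  f'(1.767630) = 15.979328
  x_2 = 1.767630 - 3.826016/15.979328 = 1.528195
Iteration 3:
  f(1.528195) = 0.462272
  f'(1.528195) = 12.175305
  x_3 = 1.528195 - 0.462272/12.175305 = 1.490227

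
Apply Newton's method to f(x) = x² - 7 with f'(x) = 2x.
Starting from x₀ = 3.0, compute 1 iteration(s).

f(x) = x² - 7
f'(x) = 2x
x₀ = 3.0

Newton-Raphson formula: x_{n+1} = x_n - f(x_n)/f'(x_n)

Iteration 1:
  f(3.000000) = 2.000000
  f'(3.000000) = 6.000000
  x_1 = 3.000000 - 2.000000/6.000000 = 2.666667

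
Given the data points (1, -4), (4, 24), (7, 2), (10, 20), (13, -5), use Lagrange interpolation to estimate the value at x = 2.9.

Lagrange interpolation formula:
P(x) = Σ yᵢ × Lᵢ(x)
where Lᵢ(x) = Π_{j≠i} (x - xⱼ)/(xᵢ - xⱼ)

L_0(2.9) = (2.9 - 4)/(1 - 4) × (2.9 - 7)/(1 - 7) × (2.9 - 10)/(1 - 10) × (2.9 - 13)/(1 - 13) = 0.166364
L_1(2.9) = (2.9 - 1)/(4 - 1) × (2.9 - 7)/(4 - 7) × (2.9 - 10)/(4 - 10) × (2.9 - 13)/(4 - 13) = 1.149426
L_2(2.9) = (2.9 - 1)/(7 - 1) × (2.9 - 4)/(7 - 4) × (2.9 - 10)/(7 - 10) × (2.9 - 13)/(7 - 13) = -0.462574
L_3(2.9) = (2.9 - 1)/(10 - 1) × (2.9 - 4)/(10 - 4) × (2.9 - 7)/(10 - 7) × (2.9 - 13)/(10 - 13) = 0.178080
L_4(2.9) = (2.9 - 1)/(13 - 1) × (2.9 - 4)/(13 - 4) × (2.9 - 7)/(13 - 7) × (2.9 - 10)/(13 - 10) = -0.031296

P(2.9) = (-4)×L_0(2.9) + 24×L_1(2.9) + 2×L_2(2.9) + 20×L_3(2.9) + (-5)×L_4(2.9)
P(2.9) = 29.713695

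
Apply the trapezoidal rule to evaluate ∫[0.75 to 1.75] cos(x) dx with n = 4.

f(x) = cos(x)
a = 0.75, b = 1.75, n = 4
h = (b - a)/n = 0.250000

Trapezoidal rule: (h/2)[f(x₀) + 2f(x₁) + 2f(x₂) + ... + f(xₙ)]

x_0 = 0.7500, f(x_0) = 0.731689, coefficient = 1
x_1 = 1.0000, f(x_1) = 0.540302, coefficient = 2
x_2 = 1.2500, f(x_2) = 0.315322, coefficient = 2
x_3 = 1.5000, f(x_3) = 0.070737, coefficient = 2
x_4 = 1.7500, f(x_4) = -0.178246, coefficient = 1

I ≈ (0.250000/2) × 2.406167 = 0.300771
Exact value: 0.302347
Error: 0.001576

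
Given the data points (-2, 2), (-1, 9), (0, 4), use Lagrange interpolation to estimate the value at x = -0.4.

Lagrange interpolation formula:
P(x) = Σ yᵢ × Lᵢ(x)
where Lᵢ(x) = Π_{j≠i} (x - xⱼ)/(xᵢ - xⱼ)

L_0(-0.4) = (-0.4 - (-1))/(-2 - (-1)) × (-0.4 - 0)/(-2 - 0) = -0.120000
L_1(-0.4) = (-0.4 - (-2))/(-1 - (-2)) × (-0.4 - 0)/(-1 - 0) = 0.640000
L_2(-0.4) = (-0.4 - (-2))/(0 - (-2)) × (-0.4 - (-1))/(0 - (-1)) = 0.480000

P(-0.4) = 2×L_0(-0.4) + 9×L_1(-0.4) + 4×L_2(-0.4)
P(-0.4) = 7.440000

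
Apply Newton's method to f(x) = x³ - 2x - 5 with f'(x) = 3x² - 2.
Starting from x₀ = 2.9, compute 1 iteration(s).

f(x) = x³ - 2x - 5
f'(x) = 3x² - 2
x₀ = 2.9

Newton-Raphson formula: x_{n+1} = x_n - f(x_n)/f'(x_n)

Iteration 1:
  f(2.900000) = 13.589000
  f'(2.900000) = 23.230000
  x_1 = 2.900000 - 13.589000/23.230000 = 2.315024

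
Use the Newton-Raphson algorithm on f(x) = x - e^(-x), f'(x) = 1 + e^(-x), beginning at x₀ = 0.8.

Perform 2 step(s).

f(x) = x - e^(-x)
f'(x) = 1 + e^(-x)
x₀ = 0.8

Newton-Raphson formula: x_{n+1} = x_n - f(x_n)/f'(x_n)

Iteration 1:
  f(0.800000) = 0.350671
  f'(0.800000) = 1.449329
  x_1 = 0.800000 - 0.350671/1.449329 = 0.558046
Iteration 2:
  f(0.558046) = -0.014280
  f'(0.558046) = 1.572326
  x_2 = 0.558046 - (-0.014280)/1.572326 = 0.567128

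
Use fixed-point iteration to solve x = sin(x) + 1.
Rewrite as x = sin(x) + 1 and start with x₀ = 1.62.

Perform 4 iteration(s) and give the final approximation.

Equation: x = sin(x) + 1
Fixed-point form: x = sin(x) + 1
x₀ = 1.62

x_1 = g(1.620000) = 1.998790
x_2 = g(1.998790) = 1.909800
x_3 = g(1.909800) = 1.943086
x_4 = g(1.943086) = 1.931497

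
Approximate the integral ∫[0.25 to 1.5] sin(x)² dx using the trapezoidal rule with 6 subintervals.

f(x) = sin(x)²
a = 0.25, b = 1.5, n = 6
h = (b - a)/n = 0.208333

Trapezoidal rule: (h/2)[f(x₀) + 2f(x₁) + 2f(x₂) + ... + f(xₙ)]

x_0 = 0.2500, f(x_0) = 0.061209, coefficient = 1
x_1 = 0.4583, f(x_1) = 0.195766, coefficient = 2
x_2 = 0.6667, f(x_2) = 0.382381, coefficient = 2
x_3 = 0.8750, f(x_3) = 0.589123, coefficient = 2
x_4 = 1.0833, f(x_4) = 0.780615, coefficient = 2
x_5 = 1.2917, f(x_5) = 0.924089, coefficient = 2
x_6 = 1.5000, f(x_6) = 0.994996, coefficient = 1

I ≈ (0.208333/2) × 6.800152 = 0.708349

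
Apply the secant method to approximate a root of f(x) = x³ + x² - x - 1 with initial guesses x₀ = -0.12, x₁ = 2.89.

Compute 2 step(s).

f(x) = x³ + x² - x - 1
x₀ = -0.12, x₁ = 2.89

Secant formula: x_{n+1} = x_n - f(x_n)(x_n - x_{n-1})/(f(x_n) - f(x_{n-1}))

Iteration 1:
  f(-0.120000) = -0.867328
  f(2.890000) = 28.599669
  x_2 = 2.890000 - 28.599669×(2.890000 - (-0.120000))/(28.599669 - (-0.867328))
       = -0.031404
Iteration 2:
  f(2.890000) = 28.599669
  f(-0.031404) = -0.967641
  x_3 = -0.031404 - (-0.967641)×(-0.031404 - 2.890000)/(-0.967641 - 28.599669)
       = 0.064204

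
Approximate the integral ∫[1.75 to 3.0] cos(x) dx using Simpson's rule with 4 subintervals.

f(x) = cos(x)
a = 1.75, b = 3.0, n = 4
h = (b - a)/n = 0.312500

Simpson's rule: (h/3)[f(x₀) + 4f(x₁) + 2f(x₂) + ... + f(xₙ)]

x_0 = 1.7500, f(x_0) = -0.178246, coefficient = 1
x_1 = 2.0625, f(x_1) = -0.472128, coefficient = 4
x_2 = 2.3750, f(x_2) = -0.720278, coefficient = 2
x_3 = 2.6875, f(x_3) = -0.898659, coefficient = 4
x_4 = 3.0000, f(x_4) = -0.989992, coefficient = 1

I ≈ (0.312500/3) × -8.091947 = -0.842911
Exact value: -0.842866
Error: 0.000045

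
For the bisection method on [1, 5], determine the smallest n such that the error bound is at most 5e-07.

We need (b-a)/2^n ≤ 5e-07
(5 - 1)/2^n ≤ 5e-07
4/2^n ≤ 5e-07
2^n ≥ 8000000
n ≥ log₂(8000000) = 22.93
n ≥ 23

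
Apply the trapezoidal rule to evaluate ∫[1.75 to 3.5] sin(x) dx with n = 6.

f(x) = sin(x)
a = 1.75, b = 3.5, n = 6
h = (b - a)/n = 0.291667

Trapezoidal rule: (h/2)[f(x₀) + 2f(x₁) + 2f(x₂) + ... + f(xₙ)]

x_0 = 1.7500, f(x_0) = 0.983986, coefficient = 1
x_1 = 2.0417, f(x_1) = 0.891174, coefficient = 2
x_2 = 2.3333, f(x_2) = 0.723086, coefficient = 2
x_3 = 2.6250, f(x_3) = 0.493920, coefficient = 2
x_4 = 2.9167, f(x_4) = 0.223034, coefficient = 2
x_5 = 3.2083, f(x_5) = -0.066691, coefficient = 2
x_6 = 3.5000, f(x_6) = -0.350783, coefficient = 1

I ≈ (0.291667/2) × 5.162249 = 0.752828
Exact value: 0.758211
Error: 0.005383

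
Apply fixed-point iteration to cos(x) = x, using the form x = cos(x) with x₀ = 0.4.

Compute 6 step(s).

Equation: cos(x) = x
Fixed-point form: x = cos(x)
x₀ = 0.4

x_1 = g(0.400000) = 0.921061
x_2 = g(0.921061) = 0.604976
x_3 = g(0.604976) = 0.822516
x_4 = g(0.822516) = 0.680380
x_5 = g(0.680380) = 0.777334
x_6 = g(0.777334) = 0.712786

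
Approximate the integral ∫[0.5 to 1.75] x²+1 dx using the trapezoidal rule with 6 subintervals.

f(x) = x²+1
a = 0.5, b = 1.75, n = 6
h = (b - a)/n = 0.208333

Trapezoidal rule: (h/2)[f(x₀) + 2f(x₁) + 2f(x₂) + ... + f(xₙ)]

x_0 = 0.5000, f(x_0) = 1.250000, coefficient = 1
x_1 = 0.7083, f(x_1) = 1.501736, coefficient = 2
x_2 = 0.9167, f(x_2) = 1.840278, coefficient = 2
x_3 = 1.1250, f(x_3) = 2.265625, coefficient = 2
x_4 = 1.3333, f(x_4) = 2.777778, coefficient = 2
x_5 = 1.5417, f(x_5) = 3.376736, coefficient = 2
x_6 = 1.7500, f(x_6) = 4.062500, coefficient = 1

I ≈ (0.208333/2) × 28.836806 = 3.003834
Exact value: 2.994792
Error: 0.009042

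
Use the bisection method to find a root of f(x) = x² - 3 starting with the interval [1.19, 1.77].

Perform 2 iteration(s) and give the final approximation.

f(x) = x² - 3
Initial interval: [1.19, 1.77]

Iteration 1:
  c_1 = (1.190000 + 1.770000)/2 = 1.480000
  f(c_1) = f(1.480000) = -0.809600
  f(a) × f(c) ≥ 0, new interval: [1.480000, 1.770000]
Iteration 2:
  c_2 = (1.480000 + 1.770000)/2 = 1.625000
  f(c_2) = f(1.625000) = -0.359375
  f(a) × f(c) ≥ 0, new interval: [1.625000, 1.770000]

After 2 iteration(s), the approximation is c_2 = 1.625000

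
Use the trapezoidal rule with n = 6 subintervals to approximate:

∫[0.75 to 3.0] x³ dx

f(x) = x³
a = 0.75, b = 3.0, n = 6
h = (b - a)/n = 0.375000

Trapezoidal rule: (h/2)[f(x₀) + 2f(x₁) + 2f(x₂) + ... + f(xₙ)]

x_0 = 0.7500, f(x_0) = 0.421875, coefficient = 1
x_1 = 1.1250, f(x_1) = 1.423828, coefficient = 2
x_2 = 1.5000, f(x_2) = 3.375000, coefficient = 2
x_3 = 1.8750, f(x_3) = 6.591797, coefficient = 2
x_4 = 2.2500, f(x_4) = 11.390625, coefficient = 2
x_5 = 2.6250, f(x_5) = 18.087891, coefficient = 2
x_6 = 3.0000, f(x_6) = 27.000000, coefficient = 1

I ≈ (0.375000/2) × 109.160156 = 20.467529
Exact value: 20.170898
Error: 0.296631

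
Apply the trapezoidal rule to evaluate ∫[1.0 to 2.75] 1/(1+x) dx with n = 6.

f(x) = 1/(1+x)
a = 1.0, b = 2.75, n = 6
h = (b - a)/n = 0.291667

Trapezoidal rule: (h/2)[f(x₀) + 2f(x₁) + 2f(x₂) + ... + f(xₙ)]

x_0 = 1.0000, f(x_0) = 0.500000, coefficient = 1
x_1 = 1.2917, f(x_1) = 0.436364, coefficient = 2
x_2 = 1.5833, f(x_2) = 0.387097, coefficient = 2
x_3 = 1.8750, f(x_3) = 0.347826, coefficient = 2
x_4 = 2.1667, f(x_4) = 0.315789, coefficient = 2
x_5 = 2.4583, f(x_5) = 0.289157, coefficient = 2
x_6 = 2.7500, f(x_6) = 0.266667, coefficient = 1

I ≈ (0.291667/2) × 4.319132 = 0.629873
Exact value: 0.628609
Error: 0.001265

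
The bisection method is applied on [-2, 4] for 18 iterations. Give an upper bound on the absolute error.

Bisection error bound: |error| ≤ (b-a)/2^n
|error| ≤ (4 - (-2))/2^18 = 6/2^18
|error| ≤ 0.0000228882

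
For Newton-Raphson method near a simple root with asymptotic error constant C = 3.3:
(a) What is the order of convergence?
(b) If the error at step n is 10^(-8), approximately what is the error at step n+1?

(a) Newton-Raphson has quadratic (order 2) convergence near simple roots.
    This means |e_{n+1}| ≈ C|e_n|².

(b) With |e_n| = 10^(-8) and C = 3.3:
    |e_{n+1}| ≈ 3.3 × (10^(-8))² = 3.3 × 10^(-16)

(a) 2 (quadratic); (b) |e_{n+1}| ≈ 3.300e-16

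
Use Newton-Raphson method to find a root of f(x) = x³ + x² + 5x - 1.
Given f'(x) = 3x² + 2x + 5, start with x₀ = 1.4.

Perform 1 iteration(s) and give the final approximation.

f(x) = x³ + x² + 5x - 1
f'(x) = 3x² + 2x + 5
x₀ = 1.4

Newton-Raphson formula: x_{n+1} = x_n - f(x_n)/f'(x_n)

Iteration 1:
  f(1.400000) = 10.704000
  f'(1.400000) = 13.680000
  x_1 = 1.400000 - 10.704000/13.680000 = 0.617544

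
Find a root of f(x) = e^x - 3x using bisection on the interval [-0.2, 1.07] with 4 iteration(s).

f(x) = e^x - 3x
Initial interval: [-0.2, 1.07]

Iteration 1:
  c_1 = (-0.200000 + 1.070000)/2 = 0.435000
  f(c_1) = f(0.435000) = 0.239963
  f(a) × f(c) ≥ 0, new interval: [0.435000, 1.070000]
Iteration 2:
  c_2 = (0.435000 + 1.070000)/2 = 0.752500
  f(c_2) = f(0.752500) = -0.135201
  f(a) × f(c) < 0, new interval: [0.435000, 0.752500]
Iteration 3:
  c_3 = (0.435000 + 0.752500)/2 = 0.593750
  f(c_3) = f(0.593750) = 0.029516
  f(a) × f(c) ≥ 0, new interval: [0.593750, 0.752500]
Iteration 4:
  c_4 = (0.593750 + 0.752500)/2 = 0.673125
  f(c_4) = f(0.673125) = -0.059021
  f(a) × f(c) < 0, new interval: [0.593750, 0.673125]

After 4 iteration(s), the approximation is c_4 = 0.673125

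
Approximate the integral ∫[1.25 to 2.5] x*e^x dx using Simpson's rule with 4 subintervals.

f(x) = x*e^x
a = 1.25, b = 2.5, n = 4
h = (b - a)/n = 0.312500

Simpson's rule: (h/3)[f(x₀) + 4f(x₁) + 2f(x₂) + ... + f(xₙ)]

x_0 = 1.2500, f(x_0) = 4.362929, coefficient = 1
x_1 = 1.5625, f(x_1) = 7.454271, coefficient = 4
x_2 = 1.8750, f(x_2) = 12.226536, coefficient = 2
x_3 = 2.1875, f(x_3) = 19.496975, coefficient = 4
x_4 = 2.5000, f(x_4) = 30.456235, coefficient = 1

I ≈ (0.312500/3) × 167.077219 = 17.403877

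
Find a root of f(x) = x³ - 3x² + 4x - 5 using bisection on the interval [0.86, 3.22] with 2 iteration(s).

f(x) = x³ - 3x² + 4x - 5
Initial interval: [0.86, 3.22]

Iteration 1:
  c_1 = (0.860000 + 3.220000)/2 = 2.040000
  f(c_1) = f(2.040000) = -0.835136
  f(a) × f(c) ≥ 0, new interval: [2.040000, 3.220000]
Iteration 2:
  c_2 = (2.040000 + 3.220000)/2 = 2.630000
  f(c_2) = f(2.630000) = 2.960747
  f(a) × f(c) < 0, new interval: [2.040000, 2.630000]

After 2 iteration(s), the approximation is c_2 = 2.630000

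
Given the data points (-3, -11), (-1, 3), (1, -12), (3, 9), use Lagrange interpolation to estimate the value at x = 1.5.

Lagrange interpolation formula:
P(x) = Σ yᵢ × Lᵢ(x)
where Lᵢ(x) = Π_{j≠i} (x - xⱼ)/(xᵢ - xⱼ)

L_0(1.5) = (1.5 - (-1))/(-3 - (-1)) × (1.5 - 1)/(-3 - 1) × (1.5 - 3)/(-3 - 3) = 0.039062
L_1(1.5) = (1.5 - (-3))/(-1 - (-3)) × (1.5 - 1)/(-1 - 1) × (1.5 - 3)/(-1 - 3) = -0.210938
L_2(1.5) = (1.5 - (-3))/(1 - (-3)) × (1.5 - (-1))/(1 - (-1)) × (1.5 - 3)/(1 - 3) = 1.054688
L_3(1.5) = (1.5 - (-3))/(3 - (-3)) × (1.5 - (-1))/(3 - (-1)) × (1.5 - 1)/(3 - 1) = 0.117188

P(1.5) = (-11)×L_0(1.5) + 3×L_1(1.5) + (-12)×L_2(1.5) + 9×L_3(1.5)
P(1.5) = -12.664062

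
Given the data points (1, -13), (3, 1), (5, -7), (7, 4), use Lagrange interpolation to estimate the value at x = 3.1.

Lagrange interpolation formula:
P(x) = Σ yᵢ × Lᵢ(x)
where Lᵢ(x) = Π_{j≠i} (x - xⱼ)/(xᵢ - xⱼ)

L_0(3.1) = (3.1 - 3)/(1 - 3) × (3.1 - 5)/(1 - 5) × (3.1 - 7)/(1 - 7) = -0.015438
L_1(3.1) = (3.1 - 1)/(3 - 1) × (3.1 - 5)/(3 - 5) × (3.1 - 7)/(3 - 7) = 0.972562
L_2(3.1) = (3.1 - 1)/(5 - 1) × (3.1 - 3)/(5 - 3) × (3.1 - 7)/(5 - 7) = 0.051188
L_3(3.1) = (3.1 - 1)/(7 - 1) × (3.1 - 3)/(7 - 3) × (3.1 - 5)/(7 - 5) = -0.008313

P(3.1) = (-13)×L_0(3.1) + 1×L_1(3.1) + (-7)×L_2(3.1) + 4×L_3(3.1)
P(3.1) = 0.781687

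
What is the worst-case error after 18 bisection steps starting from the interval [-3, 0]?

Bisection error bound: |error| ≤ (b-a)/2^n
|error| ≤ (0 - (-3))/2^18 = 3/2^18
|error| ≤ 0.0000114441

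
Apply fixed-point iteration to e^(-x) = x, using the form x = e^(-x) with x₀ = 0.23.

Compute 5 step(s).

Equation: e^(-x) = x
Fixed-point form: x = e^(-x)
x₀ = 0.23

x_1 = g(0.230000) = 0.794534
x_2 = g(0.794534) = 0.451792
x_3 = g(0.451792) = 0.636487
x_4 = g(0.636487) = 0.529148
x_5 = g(0.529148) = 0.589107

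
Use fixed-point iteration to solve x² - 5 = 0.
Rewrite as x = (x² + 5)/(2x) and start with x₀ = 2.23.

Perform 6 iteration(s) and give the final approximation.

Equation: x² - 5 = 0
Fixed-point form: x = (x² + 5)/(2x)
x₀ = 2.23

x_1 = g(2.230000) = 2.236076
x_2 = g(2.236076) = 2.236068
x_3 = g(2.236068) = 2.236068
x_4 = g(2.236068) = 2.236068
x_5 = g(2.236068) = 2.236068
x_6 = g(2.236068) = 2.236068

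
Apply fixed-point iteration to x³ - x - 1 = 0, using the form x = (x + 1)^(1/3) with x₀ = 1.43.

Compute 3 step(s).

Equation: x³ - x - 1 = 0
Fixed-point form: x = (x + 1)^(1/3)
x₀ = 1.43

x_1 = g(1.430000) = 1.344421
x_2 = g(1.344421) = 1.328450
x_3 = g(1.328450) = 1.325426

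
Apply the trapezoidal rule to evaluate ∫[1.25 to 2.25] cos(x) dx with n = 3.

f(x) = cos(x)
a = 1.25, b = 2.25, n = 3
h = (b - a)/n = 0.333333

Trapezoidal rule: (h/2)[f(x₀) + 2f(x₁) + 2f(x₂) + ... + f(xₙ)]

x_0 = 1.2500, f(x_0) = 0.315322, coefficient = 1
x_1 = 1.5833, f(x_1) = -0.012537, coefficient = 2
x_2 = 1.9167, f(x_2) = -0.339016, coefficient = 2
x_3 = 2.2500, f(x_3) = -0.628174, coefficient = 1

I ≈ (0.333333/2) × -1.015956 = -0.169326
Exact value: -0.170911
Error: 0.001585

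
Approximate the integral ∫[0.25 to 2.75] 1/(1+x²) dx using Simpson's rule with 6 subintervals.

f(x) = 1/(1+x²)
a = 0.25, b = 2.75, n = 6
h = (b - a)/n = 0.416667

Simpson's rule: (h/3)[f(x₀) + 4f(x₁) + 2f(x₂) + ... + f(xₙ)]

x_0 = 0.2500, f(x_0) = 0.941176, coefficient = 1
x_1 = 0.6667, f(x_1) = 0.692308, coefficient = 4
x_2 = 1.0833, f(x_2) = 0.460064, coefficient = 2
x_3 = 1.5000, f(x_3) = 0.307692, coefficient = 4
x_4 = 1.9167, f(x_4) = 0.213967, coefficient = 2
x_5 = 2.3333, f(x_5) = 0.155172, coefficient = 4
x_6 = 2.7500, f(x_6) = 0.116788, coefficient = 1

I ≈ (0.416667/3) × 7.026717 = 0.975933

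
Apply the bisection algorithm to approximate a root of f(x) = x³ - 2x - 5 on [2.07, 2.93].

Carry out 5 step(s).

f(x) = x³ - 2x - 5
Initial interval: [2.07, 2.93]

Iteration 1:
  c_1 = (2.070000 + 2.930000)/2 = 2.500000
  f(c_1) = f(2.500000) = 5.625000
  f(a) × f(c) < 0, new interval: [2.070000, 2.500000]
Iteration 2:
  c_2 = (2.070000 + 2.500000)/2 = 2.285000
  f(c_2) = f(2.285000) = 2.360499
  f(a) × f(c) < 0, new interval: [2.070000, 2.285000]
Iteration 3:
  c_3 = (2.070000 + 2.285000)/2 = 2.177500
  f(c_3) = f(2.177500) = 0.969630
  f(a) × f(c) < 0, new interval: [2.070000, 2.177500]
Iteration 4:
  c_4 = (2.070000 + 2.177500)/2 = 2.123750
  f(c_4) = f(2.123750) = 0.331279
  f(a) × f(c) < 0, new interval: [2.070000, 2.123750]
Iteration 5:
  c_5 = (2.070000 + 2.123750)/2 = 2.096875
  f(c_5) = f(2.096875) = 0.025968
  f(a) × f(c) < 0, new interval: [2.070000, 2.096875]

After 5 iteration(s), the approximation is c_5 = 2.096875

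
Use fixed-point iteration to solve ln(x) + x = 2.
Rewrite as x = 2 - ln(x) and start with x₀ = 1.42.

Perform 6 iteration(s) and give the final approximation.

Equation: ln(x) + x = 2
Fixed-point form: x = 2 - ln(x)
x₀ = 1.42

x_1 = g(1.420000) = 1.649343
x_2 = g(1.649343) = 1.499623
x_3 = g(1.499623) = 1.594786
x_4 = g(1.594786) = 1.533260
x_5 = g(1.533260) = 1.572604
x_6 = g(1.572604) = 1.547267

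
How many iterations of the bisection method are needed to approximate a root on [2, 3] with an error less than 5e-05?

We need (b-a)/2^n ≤ 5e-05
(3 - 2)/2^n ≤ 5e-05
1/2^n ≤ 5e-05
2^n ≥ 20000
n ≥ log₂(20000) = 14.29
n ≥ 15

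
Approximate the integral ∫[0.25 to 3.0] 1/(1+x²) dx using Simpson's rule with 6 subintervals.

f(x) = 1/(1+x²)
a = 0.25, b = 3.0, n = 6
h = (b - a)/n = 0.458333

Simpson's rule: (h/3)[f(x₀) + 4f(x₁) + 2f(x₂) + ... + f(xₙ)]

x_0 = 0.2500, f(x_0) = 0.941176, coefficient = 1
x_1 = 0.7083, f(x_1) = 0.665896, coefficient = 4
x_2 = 1.1667, f(x_2) = 0.423529, coefficient = 2
x_3 = 1.6250, f(x_3) = 0.274678, coefficient = 4
x_4 = 2.0833, f(x_4) = 0.187256, coefficient = 2
x_5 = 2.5417, f(x_5) = 0.134047, coefficient = 4
x_6 = 3.0000, f(x_6) = 0.100000, coefficient = 1

I ≈ (0.458333/3) × 6.561232 = 1.002410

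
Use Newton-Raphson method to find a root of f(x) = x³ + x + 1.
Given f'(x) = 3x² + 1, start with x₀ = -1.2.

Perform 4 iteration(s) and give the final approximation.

f(x) = x³ + x + 1
f'(x) = 3x² + 1
x₀ = -1.2

Newton-Raphson formula: x_{n+1} = x_n - f(x_n)/f'(x_n)

Iteration 1:
  f(-1.200000) = -1.928000
  f'(-1.200000) = 5.320000
  x_1 = -1.200000 - (-1.928000)/5.320000 = -0.837594
Iteration 2:
  f(-0.837594) = -0.425220
  f'(-0.837594) = 3.104691
  x_2 = -0.837594 - (-0.425220)/3.104691 = -0.700634
Iteration 3:
  f(-0.700634) = -0.044566
  f'(-0.700634) = 2.472663
  x_3 = -0.700634 - (-0.044566)/2.472663 = -0.682610
Iteration 4:
  f(-0.682610) = -0.000677
  f'(-0.682610) = 2.397870
  x_4 = -0.682610 - (-0.000677)/2.397870 = -0.682328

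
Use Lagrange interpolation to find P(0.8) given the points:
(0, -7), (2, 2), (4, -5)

Lagrange interpolation formula:
P(x) = Σ yᵢ × Lᵢ(x)
where Lᵢ(x) = Π_{j≠i} (x - xⱼ)/(xᵢ - xⱼ)

L_0(0.8) = (0.8 - 2)/(0 - 2) × (0.8 - 4)/(0 - 4) = 0.480000
L_1(0.8) = (0.8 - 0)/(2 - 0) × (0.8 - 4)/(2 - 4) = 0.640000
L_2(0.8) = (0.8 - 0)/(4 - 0) × (0.8 - 2)/(4 - 2) = -0.120000

P(0.8) = (-7)×L_0(0.8) + 2×L_1(0.8) + (-5)×L_2(0.8)
P(0.8) = -1.480000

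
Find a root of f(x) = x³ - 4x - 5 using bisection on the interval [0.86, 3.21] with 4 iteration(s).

f(x) = x³ - 4x - 5
Initial interval: [0.86, 3.21]

Iteration 1:
  c_1 = (0.860000 + 3.210000)/2 = 2.035000
  f(c_1) = f(2.035000) = -4.712607
  f(a) × f(c) ≥ 0, new interval: [2.035000, 3.210000]
Iteration 2:
  c_2 = (2.035000 + 3.210000)/2 = 2.622500
  f(c_2) = f(2.622500) = 2.546260
  f(a) × f(c) < 0, new interval: [2.035000, 2.622500]
Iteration 3:
  c_3 = (2.035000 + 2.622500)/2 = 2.328750
  f(c_3) = f(2.328750) = -1.686010
  f(a) × f(c) ≥ 0, new interval: [2.328750, 2.622500]
Iteration 4:
  c_4 = (2.328750 + 2.622500)/2 = 2.475625
  f(c_4) = f(2.475625) = 0.269910
  f(a) × f(c) < 0, new interval: [2.328750, 2.475625]

After 4 iteration(s), the approximation is c_4 = 2.475625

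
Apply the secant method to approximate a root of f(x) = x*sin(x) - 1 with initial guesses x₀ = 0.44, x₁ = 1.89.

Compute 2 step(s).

f(x) = x*sin(x) - 1
x₀ = 0.44, x₁ = 1.89

Secant formula: x_{n+1} = x_n - f(x_n)(x_n - x_{n-1})/(f(x_n) - f(x_{n-1}))

Iteration 1:
  f(0.440000) = -0.812587
  f(1.890000) = 0.794528
  x_2 = 1.890000 - 0.794528×(1.890000 - 0.440000)/(0.794528 - (-0.812587))
       = 1.173147
Iteration 2:
  f(1.890000) = 0.794528
  f(1.173147) = 0.081610
  x_3 = 1.173147 - 0.081610×(1.173147 - 1.890000)/(0.081610 - 0.794528)
       = 1.091086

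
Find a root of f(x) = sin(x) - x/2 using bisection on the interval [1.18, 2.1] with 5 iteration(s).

f(x) = sin(x) - x/2
Initial interval: [1.18, 2.1]

Iteration 1:
  c_1 = (1.180000 + 2.100000)/2 = 1.640000
  f(c_1) = f(1.640000) = 0.177606
  f(a) × f(c) ≥ 0, new interval: [1.640000, 2.100000]
Iteration 2:
  c_2 = (1.640000 + 2.100000)/2 = 1.870000
  f(c_2) = f(1.870000) = 0.020572
  f(a) × f(c) ≥ 0, new interval: [1.870000, 2.100000]
Iteration 3:
  c_3 = (1.870000 + 2.100000)/2 = 1.985000
  f(c_3) = f(1.985000) = -0.077063
  f(a) × f(c) < 0, new interval: [1.870000, 1.985000]
Iteration 4:
  c_4 = (1.870000 + 1.985000)/2 = 1.927500
  f(c_4) = f(1.927500) = -0.026697
  f(a) × f(c) < 0, new interval: [1.870000, 1.927500]
Iteration 5:
  c_5 = (1.870000 + 1.927500)/2 = 1.898750
  f(c_5) = f(1.898750) = -0.002672
  f(a) × f(c) < 0, new interval: [1.870000, 1.898750]

After 5 iteration(s), the approximation is c_5 = 1.898750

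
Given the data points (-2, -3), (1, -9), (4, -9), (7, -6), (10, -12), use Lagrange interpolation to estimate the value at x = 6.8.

Lagrange interpolation formula:
P(x) = Σ yᵢ × Lᵢ(x)
where Lᵢ(x) = Π_{j≠i} (x - xⱼ)/(xᵢ - xⱼ)

L_0(6.8) = (6.8 - 1)/(-2 - 1) × (6.8 - 4)/(-2 - 4) × (6.8 - 7)/(-2 - 7) × (6.8 - 10)/(-2 - 10) = 0.005347
L_1(6.8) = (6.8 - (-2))/(1 - (-2)) × (6.8 - 4)/(1 - 4) × (6.8 - 7)/(1 - 7) × (6.8 - 10)/(1 - 10) = -0.032448
L_2(6.8) = (6.8 - (-2))/(4 - (-2)) × (6.8 - 1)/(4 - 1) × (6.8 - 7)/(4 - 7) × (6.8 - 10)/(4 - 10) = 0.100820
L_3(6.8) = (6.8 - (-2))/(7 - (-2)) × (6.8 - 1)/(7 - 1) × (6.8 - 4)/(7 - 4) × (6.8 - 10)/(7 - 10) = 0.940984
L_4(6.8) = (6.8 - (-2))/(10 - (-2)) × (6.8 - 1)/(10 - 1) × (6.8 - 4)/(10 - 4) × (6.8 - 7)/(10 - 7) = -0.014703

P(6.8) = (-3)×L_0(6.8) + (-9)×L_1(6.8) + (-9)×L_2(6.8) + (-6)×L_3(6.8) + (-12)×L_4(6.8)
P(6.8) = -6.100859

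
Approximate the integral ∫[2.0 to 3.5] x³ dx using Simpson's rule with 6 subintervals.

f(x) = x³
a = 2.0, b = 3.5, n = 6
h = (b - a)/n = 0.250000

Simpson's rule: (h/3)[f(x₀) + 4f(x₁) + 2f(x₂) + ... + f(xₙ)]

x_0 = 2.0000, f(x_0) = 8.000000, coefficient = 1
x_1 = 2.2500, f(x_1) = 11.390625, coefficient = 4
x_2 = 2.5000, f(x_2) = 15.625000, coefficient = 2
x_3 = 2.7500, f(x_3) = 20.796875, coefficient = 4
x_4 = 3.0000, f(x_4) = 27.000000, coefficient = 2
x_5 = 3.2500, f(x_5) = 34.328125, coefficient = 4
x_6 = 3.5000, f(x_6) = 42.875000, coefficient = 1

I ≈ (0.250000/3) × 402.187500 = 33.515625
Exact value: 33.515625
Error: 0.000000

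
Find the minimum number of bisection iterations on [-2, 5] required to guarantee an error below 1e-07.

We need (b-a)/2^n ≤ 1e-07
(5 - (-2))/2^n ≤ 1e-07
7/2^n ≤ 1e-07
2^n ≥ 70000000
n ≥ log₂(70000000) = 26.06
n ≥ 27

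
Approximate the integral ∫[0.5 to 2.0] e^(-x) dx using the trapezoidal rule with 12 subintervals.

f(x) = e^(-x)
a = 0.5, b = 2.0, n = 12
h = (b - a)/n = 0.125000

Trapezoidal rule: (h/2)[f(x₀) + 2f(x₁) + 2f(x₂) + ... + f(xₙ)]

x_0 = 0.5000, f(x_0) = 0.606531, coefficient = 1
x_1 = 0.6250, f(x_1) = 0.535261, coefficient = 2
x_2 = 0.7500, f(x_2) = 0.472367, coefficient = 2
x_3 = 0.8750, f(x_3) = 0.416862, coefficient = 2
x_4 = 1.0000, f(x_4) = 0.367879, coefficient = 2
x_5 = 1.1250, f(x_5) = 0.324652, coefficient = 2
x_6 = 1.2500, f(x_6) = 0.286505, coefficient = 2
x_7 = 1.3750, f(x_7) = 0.252840, coefficient = 2
x_8 = 1.5000, f(x_8) = 0.223130, coefficient = 2
x_9 = 1.6250, f(x_9) = 0.196912, coefficient = 2
x_10 = 1.7500, f(x_10) = 0.173774, coefficient = 2
x_11 = 1.8750, f(x_11) = 0.153355, coefficient = 2
x_12 = 2.0000, f(x_12) = 0.135335, coefficient = 1

I ≈ (0.125000/2) × 7.548940 = 0.471809
Exact value: 0.471195
Error: 0.000613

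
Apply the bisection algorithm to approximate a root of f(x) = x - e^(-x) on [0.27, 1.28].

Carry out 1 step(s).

f(x) = x - e^(-x)
Initial interval: [0.27, 1.28]

Iteration 1:
  c_1 = (0.270000 + 1.280000)/2 = 0.775000
  f(c_1) = f(0.775000) = 0.314296
  f(a) × f(c) < 0, new interval: [0.270000, 0.775000]

After 1 iteration(s), the approximation is c_1 = 0.775000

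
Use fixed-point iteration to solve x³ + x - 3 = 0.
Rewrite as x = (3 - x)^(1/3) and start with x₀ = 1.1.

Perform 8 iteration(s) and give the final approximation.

Equation: x³ + x - 3 = 0
Fixed-point form: x = (3 - x)^(1/3)
x₀ = 1.1

x_1 = g(1.100000) = 1.238562
x_2 = g(1.238562) = 1.207691
x_3 = g(1.207691) = 1.214705
x_4 = g(1.214705) = 1.213119
x_5 = g(1.213119) = 1.213478
x_6 = g(1.213478) = 1.213397
x_7 = g(1.213397) = 1.213415
x_8 = g(1.213415) = 1.213411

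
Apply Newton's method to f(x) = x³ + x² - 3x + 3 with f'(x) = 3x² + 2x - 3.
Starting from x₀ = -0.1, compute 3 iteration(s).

f(x) = x³ + x² - 3x + 3
f'(x) = 3x² + 2x - 3
x₀ = -0.1

Newton-Raphson formula: x_{n+1} = x_n - f(x_n)/f'(x_n)

Iteration 1:
  f(-0.100000) = 3.309000
  f'(-0.100000) = -3.170000
  x_1 = -0.100000 - 3.309000/(-3.170000) = 0.943849
Iteration 2:
  f(0.943849) = 1.900132
  f'(0.943849) = 1.560248
  x_2 = 0.943849 - 1.900132/1.560248 = -0.273991
Iteration 3:
  f(-0.273991) = 3.876477
  f'(-0.273991) = -3.322769
  x_3 = -0.273991 - 3.876477/(-3.322769) = 0.892649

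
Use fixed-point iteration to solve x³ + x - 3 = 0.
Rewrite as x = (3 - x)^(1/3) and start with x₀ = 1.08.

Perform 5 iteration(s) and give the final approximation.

Equation: x³ + x - 3 = 0
Fixed-point form: x = (3 - x)^(1/3)
x₀ = 1.08

x_1 = g(1.080000) = 1.242893
x_2 = g(1.242893) = 1.206700
x_3 = g(1.206700) = 1.214929
x_4 = g(1.214929) = 1.213068
x_5 = g(1.213068) = 1.213489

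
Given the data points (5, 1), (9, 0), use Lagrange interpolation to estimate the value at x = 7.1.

Lagrange interpolation formula:
P(x) = Σ yᵢ × Lᵢ(x)
where Lᵢ(x) = Π_{j≠i} (x - xⱼ)/(xᵢ - xⱼ)

L_0(7.1) = (7.1 - 9)/(5 - 9) = 0.475000
L_1(7.1) = (7.1 - 5)/(9 - 5) = 0.525000

P(7.1) = 1×L_0(7.1) + 0×L_1(7.1)
P(7.1) = 0.475000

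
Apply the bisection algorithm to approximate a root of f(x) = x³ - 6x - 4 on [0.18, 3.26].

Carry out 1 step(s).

f(x) = x³ - 6x - 4
Initial interval: [0.18, 3.26]

Iteration 1:
  c_1 = (0.180000 + 3.260000)/2 = 1.720000
  f(c_1) = f(1.720000) = -9.231552
  f(a) × f(c) ≥ 0, new interval: [1.720000, 3.260000]

After 1 iteration(s), the approximation is c_1 = 1.720000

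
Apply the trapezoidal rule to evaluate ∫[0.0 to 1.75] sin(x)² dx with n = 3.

f(x) = sin(x)²
a = 0.0, b = 1.75, n = 3
h = (b - a)/n = 0.583333

Trapezoidal rule: (h/2)[f(x₀) + 2f(x₁) + 2f(x₂) + ... + f(xₙ)]

x_0 = 0.0000, f(x_0) = 0.000000, coefficient = 1
x_1 = 0.5833, f(x_1) = 0.303391, coefficient = 2
x_2 = 1.1667, f(x_2) = 0.845379, coefficient = 2
x_3 = 1.7500, f(x_3) = 0.968228, coefficient = 1

I ≈ (0.583333/2) × 3.265768 = 0.952516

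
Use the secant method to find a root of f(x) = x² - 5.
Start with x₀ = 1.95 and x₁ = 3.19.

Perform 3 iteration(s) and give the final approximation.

f(x) = x² - 5
x₀ = 1.95, x₁ = 3.19

Secant formula: x_{n+1} = x_n - f(x_n)(x_n - x_{n-1})/(f(x_n) - f(x_{n-1}))

Iteration 1:
  f(1.950000) = -1.197500
  f(3.190000) = 5.176100
  x_2 = 3.190000 - 5.176100×(3.190000 - 1.950000)/(5.176100 - (-1.197500))
       = 2.182977
Iteration 2:
  f(3.190000) = 5.176100
  f(2.182977) = -0.234613
  x_3 = 2.182977 - (-0.234613)×(2.182977 - 3.190000)/(-0.234613 - 5.176100)
       = 2.226642
Iteration 3:
  f(2.182977) = -0.234613
  f(2.226642) = -0.042065
  x_4 = 2.226642 - (-0.042065)×(2.226642 - 2.182977)/(-0.042065 - (-0.234613))
       = 2.236181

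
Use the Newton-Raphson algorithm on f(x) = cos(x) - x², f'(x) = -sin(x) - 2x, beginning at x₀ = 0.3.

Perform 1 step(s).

f(x) = cos(x) - x²
f'(x) = -sin(x) - 2x
x₀ = 0.3

Newton-Raphson formula: x_{n+1} = x_n - f(x_n)/f'(x_n)

Iteration 1:
  f(0.300000) = 0.865336
  f'(0.300000) = -0.895520
  x_1 = 0.300000 - 0.865336/(-0.895520) = 1.266295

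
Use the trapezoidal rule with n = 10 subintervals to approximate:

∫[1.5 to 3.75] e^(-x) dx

f(x) = e^(-x)
a = 1.5, b = 3.75, n = 10
h = (b - a)/n = 0.225000

Trapezoidal rule: (h/2)[f(x₀) + 2f(x₁) + 2f(x₂) + ... + f(xₙ)]

x_0 = 1.5000, f(x_0) = 0.223130, coefficient = 1
x_1 = 1.7250, f(x_1) = 0.178173, coefficient = 2
x_2 = 1.9500, f(x_2) = 0.142274, coefficient = 2
x_3 = 2.1750, f(x_3) = 0.113608, coefficient = 2
x_4 = 2.4000, f(x_4) = 0.090718, coefficient = 2
x_5 = 2.6250, f(x_5) = 0.072440, coefficient = 2
x_6 = 2.8500, f(x_6) = 0.057844, coefficient = 2
x_7 = 3.0750, f(x_7) = 0.046190, coefficient = 2
x_8 = 3.3000, f(x_8) = 0.036883, coefficient = 2
x_9 = 3.5250, f(x_9) = 0.029452, coefficient = 2
x_10 = 3.7500, f(x_10) = 0.023518, coefficient = 1

I ≈ (0.225000/2) × 1.781812 = 0.200454
Exact value: 0.199612
Error: 0.000841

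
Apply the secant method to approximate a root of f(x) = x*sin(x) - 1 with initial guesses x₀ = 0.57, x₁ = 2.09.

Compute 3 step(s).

f(x) = x*sin(x) - 1
x₀ = 0.57, x₁ = 2.09

Secant formula: x_{n+1} = x_n - f(x_n)(x_n - x_{n-1})/(f(x_n) - f(x_{n-1}))

Iteration 1:
  f(0.570000) = -0.692410
  f(2.090000) = 0.814568
  x_2 = 2.090000 - 0.814568×(2.090000 - 0.570000)/(0.814568 - (-0.692410))
       = 1.268393
Iteration 2:
  f(2.090000) = 0.814568
  f(1.268393) = 0.210838
  x_3 = 1.268393 - 0.210838×(1.268393 - 2.090000)/(0.210838 - 0.814568)
       = 0.981468
Iteration 3:
  f(1.268393) = 0.210838
  f(0.981468) = -0.184092
  x_4 = 0.981468 - (-0.184092)×(0.981468 - 1.268393)/(-0.184092 - 0.210838)
       = 1.115215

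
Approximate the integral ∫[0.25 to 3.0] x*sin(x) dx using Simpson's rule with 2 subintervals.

f(x) = x*sin(x)
a = 0.25, b = 3.0, n = 2
h = (b - a)/n = 1.375000

Simpson's rule: (h/3)[f(x₀) + 4f(x₁) + 2f(x₂) + ... + f(xₙ)]

x_0 = 0.2500, f(x_0) = 0.061851, coefficient = 1
x_1 = 1.6250, f(x_1) = 1.622613, coefficient = 4
x_2 = 3.0000, f(x_2) = 0.423360, coefficient = 1

I ≈ (1.375000/3) × 6.975665 = 3.197180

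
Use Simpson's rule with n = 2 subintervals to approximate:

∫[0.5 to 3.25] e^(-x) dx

f(x) = e^(-x)
a = 0.5, b = 3.25, n = 2
h = (b - a)/n = 1.375000

Simpson's rule: (h/3)[f(x₀) + 4f(x₁) + 2f(x₂) + ... + f(xₙ)]

x_0 = 0.5000, f(x_0) = 0.606531, coefficient = 1
x_1 = 1.8750, f(x_1) = 0.153355, coefficient = 4
x_2 = 3.2500, f(x_2) = 0.038774, coefficient = 1

I ≈ (1.375000/3) × 1.258725 = 0.576916
Exact value: 0.567756
Error: 0.009159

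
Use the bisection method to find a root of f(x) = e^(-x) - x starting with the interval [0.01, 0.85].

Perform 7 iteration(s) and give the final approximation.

f(x) = e^(-x) - x
Initial interval: [0.01, 0.85]

Iteration 1:
  c_1 = (0.010000 + 0.850000)/2 = 0.430000
  f(c_1) = f(0.430000) = 0.220509
  f(a) × f(c) ≥ 0, new interval: [0.430000, 0.850000]
Iteration 2:
  c_2 = (0.430000 + 0.850000)/2 = 0.640000
  f(c_2) = f(0.640000) = -0.112708
  f(a) × f(c) < 0, new interval: [0.430000, 0.640000]
Iteration 3:
  c_3 = (0.430000 + 0.640000)/2 = 0.535000
  f(c_3) = f(0.535000) = 0.050669
  f(a) × f(c) ≥ 0, new interval: [0.535000, 0.640000]
Iteration 4:
  c_4 = (0.535000 + 0.640000)/2 = 0.587500
  f(c_4) = f(0.587500) = -0.031785
  f(a) × f(c) < 0, new interval: [0.535000, 0.587500]
Iteration 5:
  c_5 = (0.535000 + 0.587500)/2 = 0.561250
  f(c_5) = f(0.561250) = 0.009245
  f(a) × f(c) ≥ 0, new interval: [0.561250, 0.587500]
Iteration 6:
  c_6 = (0.561250 + 0.587500)/2 = 0.574375
  f(c_6) = f(0.574375) = -0.011318
  f(a) × f(c) < 0, new interval: [0.561250, 0.574375]
Iteration 7:
  c_7 = (0.561250 + 0.574375)/2 = 0.567813
  f(c_7) = f(0.567813) = -0.001049
  f(a) × f(c) < 0, new interval: [0.561250, 0.567813]

After 7 iteration(s), the approximation is c_7 = 0.567813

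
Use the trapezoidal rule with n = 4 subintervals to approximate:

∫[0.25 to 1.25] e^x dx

f(x) = e^x
a = 0.25, b = 1.25, n = 4
h = (b - a)/n = 0.250000

Trapezoidal rule: (h/2)[f(x₀) + 2f(x₁) + 2f(x₂) + ... + f(xₙ)]

x_0 = 0.2500, f(x_0) = 1.284025, coefficient = 1
x_1 = 0.5000, f(x_1) = 1.648721, coefficient = 2
x_2 = 0.7500, f(x_2) = 2.117000, coefficient = 2
x_3 = 1.0000, f(x_3) = 2.718282, coefficient = 2
x_4 = 1.2500, f(x_4) = 3.490343, coefficient = 1

I ≈ (0.250000/2) × 17.742375 = 2.217797
Exact value: 2.206318
Error: 0.011479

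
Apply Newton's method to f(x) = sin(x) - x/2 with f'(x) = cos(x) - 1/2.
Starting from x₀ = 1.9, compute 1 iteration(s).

f(x) = sin(x) - x/2
f'(x) = cos(x) - 1/2
x₀ = 1.9

Newton-Raphson formula: x_{n+1} = x_n - f(x_n)/f'(x_n)

Iteration 1:
  f(1.900000) = -0.003700
  f'(1.900000) = -0.823290
  x_1 = 1.900000 - (-0.003700)/(-0.823290) = 1.895506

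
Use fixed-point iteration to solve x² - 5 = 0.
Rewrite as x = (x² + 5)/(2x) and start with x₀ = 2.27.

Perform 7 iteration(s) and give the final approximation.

Equation: x² - 5 = 0
Fixed-point form: x = (x² + 5)/(2x)
x₀ = 2.27

x_1 = g(2.270000) = 2.236322
x_2 = g(2.236322) = 2.236068
x_3 = g(2.236068) = 2.236068
x_4 = g(2.236068) = 2.236068
x_5 = g(2.236068) = 2.236068
x_6 = g(2.236068) = 2.236068
x_7 = g(2.236068) = 2.236068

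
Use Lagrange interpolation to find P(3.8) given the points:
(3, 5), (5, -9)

Lagrange interpolation formula:
P(x) = Σ yᵢ × Lᵢ(x)
where Lᵢ(x) = Π_{j≠i} (x - xⱼ)/(xᵢ - xⱼ)

L_0(3.8) = (3.8 - 5)/(3 - 5) = 0.600000
L_1(3.8) = (3.8 - 3)/(5 - 3) = 0.400000

P(3.8) = 5×L_0(3.8) + (-9)×L_1(3.8)
P(3.8) = -0.600000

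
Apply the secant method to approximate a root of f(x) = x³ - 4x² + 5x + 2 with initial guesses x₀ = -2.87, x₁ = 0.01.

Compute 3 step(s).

f(x) = x³ - 4x² + 5x + 2
x₀ = -2.87, x₁ = 0.01

Secant formula: x_{n+1} = x_n - f(x_n)(x_n - x_{n-1})/(f(x_n) - f(x_{n-1}))

Iteration 1:
  f(-2.870000) = -68.937503
  f(0.010000) = 2.049601
  x_2 = 0.010000 - 2.049601×(0.010000 - (-2.870000))/(2.049601 - (-68.937503))
       = -0.073154
Iteration 2:
  f(0.010000) = 2.049601
  f(-0.073154) = 1.612433
  x_3 = -0.073154 - 1.612433×(-0.073154 - 0.010000)/(1.612433 - 2.049601)
       = -0.379855
Iteration 3:
  f(-0.073154) = 1.612433
  f(-0.379855) = -0.531248
  x_4 = -0.379855 - (-0.531248)×(-0.379855 - (-0.073154))/(-0.531248 - 1.612433)
       = -0.303849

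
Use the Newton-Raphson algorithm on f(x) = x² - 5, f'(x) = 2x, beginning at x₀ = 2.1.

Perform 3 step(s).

f(x) = x² - 5
f'(x) = 2x
x₀ = 2.1

Newton-Raphson formula: x_{n+1} = x_n - f(x_n)/f'(x_n)

Iteration 1:
  f(2.100000) = -0.590000
  f'(2.100000) = 4.200000
  x_1 = 2.100000 - (-0.590000)/4.200000 = 2.240476
Iteration 2:
  f(2.240476) = 0.019734
  f'(2.240476) = 4.480952
  x_2 = 2.240476 - 0.019734/4.480952 = 2.236072
Iteration 3:
  f(2.236072) = 0.000019
  f'(2.236072) = 4.472145
  x_3 = 2.236072 - 0.000019/4.472145 = 2.236068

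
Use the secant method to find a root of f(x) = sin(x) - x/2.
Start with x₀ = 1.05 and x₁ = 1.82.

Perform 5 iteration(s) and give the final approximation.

f(x) = sin(x) - x/2
x₀ = 1.05, x₁ = 1.82

Secant formula: x_{n+1} = x_n - f(x_n)(x_n - x_{n-1})/(f(x_n) - f(x_{n-1}))

Iteration 1:
  f(1.050000) = 0.342423
  f(1.820000) = 0.059109
  x_2 = 1.820000 - 0.059109×(1.820000 - 1.050000)/(0.059109 - 0.342423)
       = 1.980649
Iteration 2:
  f(1.820000) = 0.059109
  f(1.980649) = -0.073145
  x_3 = 1.980649 - (-0.073145)×(1.980649 - 1.820000)/(-0.073145 - 0.059109)
       = 1.891800
Iteration 3:
  f(1.980649) = -0.073145
  f(1.891800) = 0.003019
  x_4 = 1.891800 - 0.003019×(1.891800 - 1.980649)/(0.003019 - (-0.073145))
       = 1.895322
Iteration 4:
  f(1.891800) = 0.003019
  f(1.895322) = 0.000141
  x_5 = 1.895322 - 0.000141×(1.895322 - 1.891800)/(0.000141 - 0.003019)
       = 1.895495
Iteration 5:
  f(1.895322) = 0.000141
  f(1.895495) = 0.000000
  x_6 = 1.895495 - 0.000000×(1.895495 - 1.895322)/(0.000000 - 0.000141)
       = 1.895494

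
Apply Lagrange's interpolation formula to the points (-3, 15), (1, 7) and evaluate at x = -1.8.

Lagrange interpolation formula:
P(x) = Σ yᵢ × Lᵢ(x)
where Lᵢ(x) = Π_{j≠i} (x - xⱼ)/(xᵢ - xⱼ)

L_0(-1.8) = (-1.8 - 1)/(-3 - 1) = 0.700000
L_1(-1.8) = (-1.8 - (-3))/(1 - (-3)) = 0.300000

P(-1.8) = 15×L_0(-1.8) + 7×L_1(-1.8)
P(-1.8) = 12.600000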